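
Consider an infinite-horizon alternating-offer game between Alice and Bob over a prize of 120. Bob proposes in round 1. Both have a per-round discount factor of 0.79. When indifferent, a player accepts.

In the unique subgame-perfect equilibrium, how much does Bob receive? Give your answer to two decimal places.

67.04

Let x be Bob's share when Bob proposes and y be Alice's share when Alice proposes.
Alice accepts iff offered ≥ 0.79·y, so x = 120 − 0.79y. Symmetrically y = 120 − 0.79x.
Substituting: x = 120 − 0.79(120 − 0.79x), giving x(1 − 0.79·0.79) = 120(1 − 0.79).
So x = 120 × 0.21 / 0.3759 ≈ 67.0391, and Alice receives 120 − x ≈ 52.9609.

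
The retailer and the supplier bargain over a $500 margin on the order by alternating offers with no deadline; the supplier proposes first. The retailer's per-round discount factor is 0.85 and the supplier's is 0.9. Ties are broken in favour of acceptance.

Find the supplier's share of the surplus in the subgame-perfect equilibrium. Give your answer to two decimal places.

When the supplier proposes, the retailer accepts any offer worth at least 0.85 times what the retailer would get by proposing next round; and vice versa.
This gives x = 500 − 0.85y and y = 500 − 0.9x, where x and y are each side's share when it proposes.
Hence (1 − 0.85·0.9)x = 500(1 − 0.85), i.e. 0.235·x = 75.
x ≈ 319.1489; the retailer's share is 500 − x ≈ 180.8511.

319.15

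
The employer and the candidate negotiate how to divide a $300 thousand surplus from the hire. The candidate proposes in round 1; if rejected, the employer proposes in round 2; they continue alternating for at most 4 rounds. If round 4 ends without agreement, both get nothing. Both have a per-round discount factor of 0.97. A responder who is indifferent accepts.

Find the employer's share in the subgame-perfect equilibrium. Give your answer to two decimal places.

Round 4 (the employer proposes): the candidate will accept anything ≥ 0, so the employer offers 0 and keeps 300.
Round 3 (the candidate proposes): the employer can get 300 next round, worth 0.97 × 300 = 291 now. The candidate offers 291 and keeps 300 − 291 = 9.
Round 2 (the employer proposes): the candidate can get 9 next round, worth 0.97 × 9 = 8.73 now; the employer offers that and keeps 291.27.
Round 1 (the candidate proposes): the employer can get 291.27 next round, worth 0.97 × 291.27 = 282.5319 now, so the candidate offers 282.5319, keeping 17.4681.

282.53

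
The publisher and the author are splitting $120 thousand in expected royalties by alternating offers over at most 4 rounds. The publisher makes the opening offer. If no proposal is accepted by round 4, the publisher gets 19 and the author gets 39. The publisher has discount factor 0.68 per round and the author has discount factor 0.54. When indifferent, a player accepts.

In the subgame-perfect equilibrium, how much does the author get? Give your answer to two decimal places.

Work backward from the last round.
Round 4 (the author proposes): the publisher gets 19 if talks fail, so the author offers 19 and keeps 101.
Round 3 (the publisher proposes): the author can get 101 next round, worth 0.54 × 101 = 54.54 now; the publisher offers that and keeps 65.46.
Round 2 (the author proposes): the publisher can get 65.46 next round, worth 0.68 × 65.46 = 44.5128 now, so the author offers 44.5128, keeping 75.4872.
Round 1 (the publisher proposes): the author can get 75.4872 next round, worth 0.54 × 75.4872 = 40.763088 now. The publisher offers 40.763088 and keeps 120 − 40.763088 = 79.236912.

40.76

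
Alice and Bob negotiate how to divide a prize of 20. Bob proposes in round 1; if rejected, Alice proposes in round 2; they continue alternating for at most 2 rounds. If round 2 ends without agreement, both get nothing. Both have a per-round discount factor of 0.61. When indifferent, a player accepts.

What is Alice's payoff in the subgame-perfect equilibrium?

Round 2 (Alice proposes): rejection yields 0 for Bob; Alice offers 0 and keeps 20.
Round 1 (Bob proposes): Alice can get 20 next round, worth 0.61 × 20 = 12.2 now, so Bob offers 12.2, keeping 7.8.

12.2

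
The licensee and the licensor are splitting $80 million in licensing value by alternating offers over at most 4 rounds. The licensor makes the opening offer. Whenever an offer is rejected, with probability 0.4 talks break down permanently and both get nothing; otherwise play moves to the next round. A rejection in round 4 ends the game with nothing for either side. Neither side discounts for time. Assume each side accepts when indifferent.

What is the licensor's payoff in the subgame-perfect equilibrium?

Round 4 (the licensee proposes): the licensor will accept anything ≥ 0, so the licensee offers 0 and keeps 80.
Round 3 (the licensor proposes): rejecting gives the licensee an expected 0.6 × 80 = 48. The licensor offers 48 and keeps 80 − 48 = 32.
Round 2 (the licensee proposes): rejecting gives the licensor an expected 0.6 × 32 = 19.2. The licensee offers 19.2 and keeps 80 − 19.2 = 60.8.
Round 1 (the licensor proposes): rejecting gives the licensee an expected 0.6 × 60.8 = 36.48, so the licensor offers 36.48, keeping 43.52.

43.52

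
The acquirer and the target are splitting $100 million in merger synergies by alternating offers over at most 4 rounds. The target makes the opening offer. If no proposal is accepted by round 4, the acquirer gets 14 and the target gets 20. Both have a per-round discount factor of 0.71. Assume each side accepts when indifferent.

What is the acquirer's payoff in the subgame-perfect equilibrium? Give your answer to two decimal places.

49.22

Round 4 (the acquirer proposes): the target gets 20 if talks fail, so the acquirer offers 20 and keeps 80.
Round 3 (the target proposes): the acquirer can get 80 next round, worth 0.71 × 80 = 56.8 now, so the target offers 56.8, keeping 43.2.
Round 2 (the acquirer proposes): the target can get 43.2 next round, worth 0.71 × 43.2 = 30.672 now. The acquirer offers 30.672 and keeps 100 − 30.672 = 69.328.
Round 1 (the target proposes): the acquirer can get 69.328 next round, worth 0.71 × 69.328 = 49.22288 now, so the target offers 49.22288, keeping 50.77712.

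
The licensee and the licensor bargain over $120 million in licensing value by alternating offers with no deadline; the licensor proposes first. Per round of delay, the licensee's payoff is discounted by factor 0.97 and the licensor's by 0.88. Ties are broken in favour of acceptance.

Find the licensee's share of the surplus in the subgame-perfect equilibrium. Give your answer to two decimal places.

95.41

Let x be the licensor's share when the licensor proposes and y be the licensee's share when the licensee proposes.
The licensee accepts iff offered ≥ 0.97·y, so x = 120 − 0.97y. Symmetrically y = 120 − 0.88x.
Substituting: x = 120 − 0.97(120 − 0.88x), giving x(1 − 0.88·0.97) = 120(1 − 0.97).
So x = 120 × 0.03 / 0.1464 ≈ 24.5902, and the licensee receives 120 − x ≈ 95.4098.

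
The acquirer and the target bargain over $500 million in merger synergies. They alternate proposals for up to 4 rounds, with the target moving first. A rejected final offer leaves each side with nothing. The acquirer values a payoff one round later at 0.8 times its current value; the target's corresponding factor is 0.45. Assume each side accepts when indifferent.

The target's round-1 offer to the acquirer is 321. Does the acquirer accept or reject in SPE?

Work out the acquirer's continuation value if the offer is rejected.
Round 4 (the acquirer proposes): rejection yields 0 for the target; the acquirer offers 0 and keeps 500.
Round 3 (the target proposes): the acquirer can get 500 next round, worth 0.8 × 500 = 400 now, so the target offers 400, keeping 100.
Round 2 (the acquirer proposes): the target can get 100 next round, worth 0.45 × 100 = 45 now; the acquirer offers that and keeps 455.
So by rejecting in round 1, the acquirer gets 455 next round, worth 0.8 × 455 = 364 now.
Offer 321 < 364, so the acquirer rejects.

Reject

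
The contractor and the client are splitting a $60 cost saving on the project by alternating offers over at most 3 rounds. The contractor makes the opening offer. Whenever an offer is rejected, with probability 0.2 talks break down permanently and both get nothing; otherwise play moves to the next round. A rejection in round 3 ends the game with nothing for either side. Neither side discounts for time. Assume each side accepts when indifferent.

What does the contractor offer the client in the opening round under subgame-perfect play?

9.6

Round 3 (the contractor proposes): the client will accept anything ≥ 0, so the contractor offers 0 and keeps 60.
Round 2 (the client proposes): rejecting gives the contractor an expected 0.8 × 60 = 48; the client offers that and keeps 12.
Round 1 (the contractor proposes): rejecting gives the client an expected 0.8 × 12 = 9.6; the contractor offers that and keeps 50.4.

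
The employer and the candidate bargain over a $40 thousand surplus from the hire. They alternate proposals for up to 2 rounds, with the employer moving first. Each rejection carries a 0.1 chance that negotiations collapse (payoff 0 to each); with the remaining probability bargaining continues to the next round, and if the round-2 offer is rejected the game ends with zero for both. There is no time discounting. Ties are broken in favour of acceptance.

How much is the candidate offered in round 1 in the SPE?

Round 2 (the candidate proposes): rejection yields 0 for the employer; the candidate offers 0 and keeps 40.
Round 1 (the employer proposes): rejecting gives the candidate an expected 0.9 × 40 = 36. The employer offers 36 and keeps 40 − 36 = 4.

36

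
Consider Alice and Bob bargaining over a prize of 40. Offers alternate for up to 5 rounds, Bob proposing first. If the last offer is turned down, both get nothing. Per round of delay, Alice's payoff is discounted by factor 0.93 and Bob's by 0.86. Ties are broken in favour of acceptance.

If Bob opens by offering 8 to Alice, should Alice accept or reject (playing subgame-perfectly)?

Reject

Work out Alice's continuation value if the offer is rejected.
Round 5 (Bob proposes): rejection yields 0 for Alice; Bob offers 0 and keeps 40.
Round 4 (Alice proposes): Bob can get 40 next round, worth 0.86 × 40 = 34.4 now, so Alice offers 34.4, keeping 5.6.
Round 3 (Bob proposes): Alice can get 5.6 next round, worth 0.93 × 5.6 = 5.208 now. Bob offers 5.208 and keeps 40 − 5.208 = 34.792.
Round 2 (Alice proposes): Bob can get 34.792 next round, worth 0.86 × 34.792 = 29.92112 now, so Alice offers 29.92112, keeping 10.07888.
So by rejecting in round 1, Alice gets 10.07888 next round, worth 0.93 × 10.07888 = 9.3733584 now.
Offer 8 < 9.3733584, so Alice rejects.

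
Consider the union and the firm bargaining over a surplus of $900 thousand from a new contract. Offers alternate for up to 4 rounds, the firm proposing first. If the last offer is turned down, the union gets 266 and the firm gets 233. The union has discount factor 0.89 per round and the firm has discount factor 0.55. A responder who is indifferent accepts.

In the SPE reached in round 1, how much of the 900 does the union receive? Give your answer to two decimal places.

Round 4 (the union proposes): the firm gets 233 if talks fail, so the union offers 233 and keeps 667.
Round 3 (the firm proposes): the union can get 667 next round, worth 0.89 × 667 = 593.63 now. The firm offers 593.63 and keeps 900 − 593.63 = 306.37.
Round 2 (the union proposes): the firm can get 306.37 next round, worth 0.55 × 306.37 = 168.5035 now; the union offers that and keeps 731.4965.
Round 1 (the firm proposes): the union can get 731.4965 next round, worth 0.89 × 731.4965 = 651.031885 now, so the firm offers 651.031885, keeping 248.968115.

651.03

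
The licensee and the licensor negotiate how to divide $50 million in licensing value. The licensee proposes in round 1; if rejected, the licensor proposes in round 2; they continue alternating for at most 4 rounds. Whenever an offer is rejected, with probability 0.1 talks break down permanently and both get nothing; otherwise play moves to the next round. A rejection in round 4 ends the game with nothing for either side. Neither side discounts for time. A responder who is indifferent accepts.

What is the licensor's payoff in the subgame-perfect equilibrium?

By backward induction:
Round 4 (the licensor proposes): the licensee will accept anything ≥ 0, so the licensor offers 0 and keeps 50.
Round 3 (the licensee proposes): rejecting gives the licensor an expected 0.9 × 50 = 45, so the licensee offers 45, keeping 5.
Round 2 (the licensor proposes): rejecting gives the licensee an expected 0.9 × 5 = 4.5; the licensor offers that and keeps 45.5.
Round 1 (the licensee proposes): rejecting gives the licensor an expected 0.9 × 45.5 = 40.95; the licensee offers that and keeps 9.05.

40.95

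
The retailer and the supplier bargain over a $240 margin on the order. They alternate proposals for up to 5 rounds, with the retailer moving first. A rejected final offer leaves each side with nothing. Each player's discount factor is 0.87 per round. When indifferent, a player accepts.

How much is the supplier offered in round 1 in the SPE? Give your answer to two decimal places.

47.69

Solve by backward induction from round 5.
Round 5 (the retailer proposes): rejection yields 0 for the supplier; the retailer offers 0 and keeps 240.
Round 4 (the supplier proposes): the retailer can get 240 next round, worth 0.87 × 240 = 208.8 now, so the supplier offers 208.8, keeping 31.2.
Round 3 (the retailer proposes): the supplier can get 31.2 next round, worth 0.87 × 31.2 = 27.144 now; the retailer offers that and keeps 212.856.
Round 2 (the supplier proposes): the retailer can get 212.856 next round, worth 0.87 × 212.856 = 185.18472 now; the supplier offers that and keeps 54.81528.
Round 1 (the retailer proposes): the supplier can get 54.81528 next round, worth 0.87 × 54.81528 = 47.6892936 now, so the retailer offers 47.6892936, keeping 192.3107064.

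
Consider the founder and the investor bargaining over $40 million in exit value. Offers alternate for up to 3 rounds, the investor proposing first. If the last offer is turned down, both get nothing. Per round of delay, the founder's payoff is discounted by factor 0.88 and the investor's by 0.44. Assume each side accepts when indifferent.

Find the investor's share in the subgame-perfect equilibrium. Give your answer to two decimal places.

20.29

Round 3 (the investor proposes): rejection yields 0 for the founder; the investor offers 0 and keeps 40.
Round 2 (the founder proposes): the investor can get 40 next round, worth 0.44 × 40 = 17.6 now, so the founder offers 17.6, keeping 22.4.
Round 1 (the investor proposes): the founder can get 22.4 next round, worth 0.88 × 22.4 = 19.712 now; the investor offers that and keeps 20.288.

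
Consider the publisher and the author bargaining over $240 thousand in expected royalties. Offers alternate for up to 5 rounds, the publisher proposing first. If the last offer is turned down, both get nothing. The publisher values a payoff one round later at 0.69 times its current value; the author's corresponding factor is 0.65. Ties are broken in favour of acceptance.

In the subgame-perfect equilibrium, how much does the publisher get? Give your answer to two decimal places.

169.95

Round 5 (the publisher proposes): the author will accept anything ≥ 0, so the publisher offers 0 and keeps 240.
Round 4 (the author proposes): the publisher can get 240 next round, worth 0.69 × 240 = 165.6 now; the author offers that and keeps 74.4.
Round 3 (the publisher proposes): the author can get 74.4 next round, worth 0.65 × 74.4 = 48.36 now, so the publisher offers 48.36, keeping 191.64.
Round 2 (the author proposes): the publisher can get 191.64 next round, worth 0.69 × 191.64 = 132.2316 now, so the author offers 132.2316, keeping 107.7684.
Round 1 (the publisher proposes): the author can get 107.7684 next round, worth 0.65 × 107.7684 = 70.04946 now, so the publisher offers 70.04946, keeping 169.95054.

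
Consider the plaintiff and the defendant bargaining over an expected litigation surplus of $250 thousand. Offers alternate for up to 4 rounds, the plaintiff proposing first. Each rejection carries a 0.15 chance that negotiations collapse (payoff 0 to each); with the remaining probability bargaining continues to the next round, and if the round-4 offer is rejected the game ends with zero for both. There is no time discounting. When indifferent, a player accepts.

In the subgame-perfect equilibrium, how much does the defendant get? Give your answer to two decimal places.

By backward induction:
Round 4 (the defendant proposes): the plaintiff will accept anything ≥ 0, so the defendant offers 0 and keeps 250.
Round 3 (the plaintiff proposes): rejecting gives the defendant an expected 0.85 × 250 = 212.5, so the plaintiff offers 212.5, keeping 37.5.
Round 2 (the defendant proposes): rejecting gives the plaintiff an expected 0.85 × 37.5 = 31.875. The defendant offers 31.875 and keeps 250 − 31.875 = 218.125.
Round 1 (the plaintiff proposes): rejecting gives the defendant an expected 0.85 × 218.125 = 185.40625, so the plaintiff offers 185.40625, keeping 64.59375.

185.41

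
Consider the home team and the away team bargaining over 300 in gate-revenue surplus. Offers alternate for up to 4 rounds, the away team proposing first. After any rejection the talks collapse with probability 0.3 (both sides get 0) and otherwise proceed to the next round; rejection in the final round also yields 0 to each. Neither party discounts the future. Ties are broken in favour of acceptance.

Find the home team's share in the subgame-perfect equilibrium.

Round 4 (the home team proposes): rejection yields 0 for the away team; the home team offers 0 and keeps 300.
Round 3 (the away team proposes): rejecting gives the home team an expected 0.7 × 300 = 210. The away team offers 210 and keeps 300 − 210 = 90.
Round 2 (the home team proposes): rejecting gives the away team an expected 0.7 × 90 = 63, so the home team offers 63, keeping 237.
Round 1 (the away team proposes): rejecting gives the home team an expected 0.7 × 237 = 165.9, so the away team offers 165.9, keeping 134.1.

165.9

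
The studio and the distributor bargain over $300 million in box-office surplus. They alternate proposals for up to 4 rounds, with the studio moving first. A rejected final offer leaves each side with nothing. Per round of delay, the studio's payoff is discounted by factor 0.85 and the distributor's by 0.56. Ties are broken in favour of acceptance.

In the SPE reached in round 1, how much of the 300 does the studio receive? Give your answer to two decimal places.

Round 4 (the distributor proposes): the studio will accept anything ≥ 0, so the distributor offers 0 and keeps 300.
Round 3 (the studio proposes): the distributor can get 300 next round, worth 0.56 × 300 = 168 now, so the studio offers 168, keeping 132.
Round 2 (the distributor proposes): the studio can get 132 next round, worth 0.85 × 132 = 112.2 now; the distributor offers that and keeps 187.8.
Round 1 (the studio proposes): the distributor can get 187.8 next round, worth 0.56 × 187.8 = 105.168 now. The studio offers 105.168 and keeps 300 − 105.168 = 194.832.

194.83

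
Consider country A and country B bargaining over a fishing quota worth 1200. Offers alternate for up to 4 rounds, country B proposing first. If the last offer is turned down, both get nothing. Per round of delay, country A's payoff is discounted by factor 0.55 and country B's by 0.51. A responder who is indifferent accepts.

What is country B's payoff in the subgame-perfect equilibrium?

Round 4 (country A proposes): rejection yields 0 for country B; country A offers 0 and keeps 1200.
Round 3 (country B proposes): country A can get 1200 next round, worth 0.55 × 1200 = 660 now; country B offers that and keeps 540.
Round 2 (country A proposes): country B can get 540 next round, worth 0.51 × 540 = 275.4 now; country A offers that and keeps 924.6.
Round 1 (country B proposes): country A can get 924.6 next round, worth 0.55 × 924.6 = 508.53 now; country B offers that and keeps 691.47.

691.47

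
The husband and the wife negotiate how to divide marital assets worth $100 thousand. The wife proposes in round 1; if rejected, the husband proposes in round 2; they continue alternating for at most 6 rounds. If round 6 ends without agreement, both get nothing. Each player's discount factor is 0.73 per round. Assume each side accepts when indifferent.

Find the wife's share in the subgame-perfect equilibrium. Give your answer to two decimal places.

49.06

Round 6 (the husband proposes): rejection yields 0 for the wife; the husband offers 0 and keeps 100.
Round 5 (the wife proposes): the husband can get 100 next round, worth 0.73 × 100 = 73 now, so the wife offers 73, keeping 27.
Round 4 (the husband proposes): the wife can get 27 next round, worth 0.73 × 27 = 19.71 now. The husband offers 19.71 and keeps 100 − 19.71 = 80.29.
Round 3 (the wife proposes): the husband can get 80.29 next round, worth 0.73 × 80.29 = 58.6117 now; the wife offers that and keeps 41.3883.
Round 2 (the husband proposes): the wife can get 41.3883 next round, worth 0.73 × 41.3883 = 30.213459 now; the husband offers that and keeps 69.786541.
Round 1 (the wife proposes): the husband can get 69.786541 next round, worth 0.73 × 69.786541 = 50.94417493 now, so the wife offers 50.94417493, keeping 49.05582507.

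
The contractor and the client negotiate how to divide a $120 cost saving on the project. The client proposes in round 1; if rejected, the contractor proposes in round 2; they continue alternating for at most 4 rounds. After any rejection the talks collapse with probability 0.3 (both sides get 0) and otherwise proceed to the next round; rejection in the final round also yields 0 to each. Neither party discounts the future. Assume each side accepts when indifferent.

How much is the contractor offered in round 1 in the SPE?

66.36

By backward induction:
Round 4 (the contractor proposes): the client will accept anything ≥ 0, so the contractor offers 0 and keeps 120.
Round 3 (the client proposes): rejecting gives the contractor an expected 0.7 × 120 = 84, so the client offers 84, keeping 36.
Round 2 (the contractor proposes): rejecting gives the client an expected 0.7 × 36 = 25.2; the contractor offers that and keeps 94.8.
Round 1 (the client proposes): rejecting gives the contractor an expected 0.7 × 94.8 = 66.36. The client offers 66.36 and keeps 120 − 66.36 = 53.64.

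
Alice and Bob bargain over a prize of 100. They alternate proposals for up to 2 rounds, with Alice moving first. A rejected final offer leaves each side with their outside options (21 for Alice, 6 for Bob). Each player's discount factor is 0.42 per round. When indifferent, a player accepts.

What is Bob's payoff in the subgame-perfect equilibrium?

33.18

Work backward from the last round.
Round 2 (Bob proposes): Alice gets 21 if talks fail, so Bob offers 21 and keeps 79.
Round 1 (Alice proposes): Bob can get 79 next round, worth 0.42 × 79 = 33.18 now, so Alice offers 33.18, keeping 66.82.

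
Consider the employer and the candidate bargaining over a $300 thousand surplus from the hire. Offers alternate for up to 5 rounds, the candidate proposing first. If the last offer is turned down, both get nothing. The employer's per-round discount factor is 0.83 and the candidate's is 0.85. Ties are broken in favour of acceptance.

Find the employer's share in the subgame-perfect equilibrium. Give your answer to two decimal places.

By backward induction:
Round 5 (the candidate proposes): rejection yields 0 for the employer; the candidate offers 0 and keeps 300.
Round 4 (the employer proposes): the candidate can get 300 next round, worth 0.85 × 300 = 255 now; the employer offers that and keeps 45.
Round 3 (the candidate proposes): the employer can get 45 next round, worth 0.83 × 45 = 37.35 now; the candidate offers that and keeps 262.65.
Round 2 (the employer proposes): the candidate can get 262.65 next round, worth 0.85 × 262.65 = 223.2525 now. The employer offers 223.2525 and keeps 300 − 223.2525 = 76.7475.
Round 1 (the candidate proposes): the employer can get 76.7475 next round, worth 0.83 × 76.7475 = 63.700425 now, so the candidate offers 63.700425, keeping 236.299575.

63.70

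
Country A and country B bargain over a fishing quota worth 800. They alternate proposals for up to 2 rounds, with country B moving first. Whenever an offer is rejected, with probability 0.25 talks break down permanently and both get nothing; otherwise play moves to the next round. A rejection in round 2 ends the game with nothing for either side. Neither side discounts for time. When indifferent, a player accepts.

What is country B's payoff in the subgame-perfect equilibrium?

200

By backward induction:
Round 2 (country A proposes): country B will accept anything ≥ 0, so country A offers 0 and keeps 800.
Round 1 (country B proposes): rejecting gives country A an expected 0.75 × 800 = 600. Country B offers 600 and keeps 800 − 600 = 200.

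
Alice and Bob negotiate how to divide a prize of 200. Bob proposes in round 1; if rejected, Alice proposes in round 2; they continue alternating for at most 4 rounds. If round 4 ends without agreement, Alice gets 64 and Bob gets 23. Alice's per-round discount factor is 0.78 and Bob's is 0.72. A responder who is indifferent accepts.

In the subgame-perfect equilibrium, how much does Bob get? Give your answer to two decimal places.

Solve by backward induction from round 4.
Round 4 (Alice proposes): Bob gets 23 if talks fail, so Alice offers 23 and keeps 177.
Round 3 (Bob proposes): Alice can get 177 next round, worth 0.78 × 177 = 138.06 now. Bob offers 138.06 and keeps 200 − 138.06 = 61.94.
Round 2 (Alice proposes): Bob can get 61.94 next round, worth 0.72 × 61.94 = 44.5968 now, so Alice offers 44.5968, keeping 155.4032.
Round 1 (Bob proposes): Alice can get 155.4032 next round, worth 0.78 × 155.4032 = 121.214496 now. Bob offers 121.214496 and keeps 200 − 121.214496 = 78.785504.

78.79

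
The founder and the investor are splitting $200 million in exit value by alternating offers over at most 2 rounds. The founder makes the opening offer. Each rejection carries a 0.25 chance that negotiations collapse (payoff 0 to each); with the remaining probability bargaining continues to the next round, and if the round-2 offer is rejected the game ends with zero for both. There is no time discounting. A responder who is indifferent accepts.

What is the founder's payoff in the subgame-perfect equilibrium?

Round 2 (the investor proposes): rejection yields 0 for the founder; the investor offers 0 and keeps 200.
Round 1 (the founder proposes): rejecting gives the investor an expected 0.75 × 200 = 150; the founder offers that and keeps 50.

50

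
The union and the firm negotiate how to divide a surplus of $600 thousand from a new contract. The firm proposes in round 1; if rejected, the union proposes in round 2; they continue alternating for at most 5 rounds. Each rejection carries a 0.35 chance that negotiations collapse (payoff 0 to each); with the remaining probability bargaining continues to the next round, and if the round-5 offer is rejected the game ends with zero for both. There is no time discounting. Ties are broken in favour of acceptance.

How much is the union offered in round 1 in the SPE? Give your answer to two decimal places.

Round 5 (the firm proposes): rejection yields 0 for the union; the firm offers 0 and keeps 600.
Round 4 (the union proposes): rejecting gives the firm an expected 0.65 × 600 = 390, so the union offers 390, keeping 210.
Round 3 (the firm proposes): rejecting gives the union an expected 0.65 × 210 = 136.5. The firm offers 136.5 and keeps 600 − 136.5 = 463.5.
Round 2 (the union proposes): rejecting gives the firm an expected 0.65 × 463.5 = 301.275. The union offers 301.275 and keeps 600 − 301.275 = 298.725.
Round 1 (the firm proposes): rejecting gives the union an expected 0.65 × 298.725 = 194.17125, so the firm offers 194.17125, keeping 405.82875.

194.17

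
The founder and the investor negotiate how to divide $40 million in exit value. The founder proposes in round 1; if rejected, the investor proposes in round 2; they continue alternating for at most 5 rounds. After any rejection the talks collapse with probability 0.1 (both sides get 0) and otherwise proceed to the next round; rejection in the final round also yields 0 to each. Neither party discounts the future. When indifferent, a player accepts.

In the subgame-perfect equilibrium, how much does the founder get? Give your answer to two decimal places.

33.48

Round 5 (the founder proposes): rejection yields 0 for the investor; the founder offers 0 and keeps 40.
Round 4 (the investor proposes): rejecting gives the founder an expected 0.9 × 40 = 36, so the investor offers 36, keeping 4.
Round 3 (the founder proposes): rejecting gives the investor an expected 0.9 × 4 = 3.6. The founder offers 3.6 and keeps 40 − 3.6 = 36.4.
Round 2 (the investor proposes): rejecting gives the founder an expected 0.9 × 36.4 = 32.76; the investor offers that and keeps 7.24.
Round 1 (the founder proposes): rejecting gives the investor an expected 0.9 × 7.24 = 6.516, so the founder offers 6.516, keeping 33.484.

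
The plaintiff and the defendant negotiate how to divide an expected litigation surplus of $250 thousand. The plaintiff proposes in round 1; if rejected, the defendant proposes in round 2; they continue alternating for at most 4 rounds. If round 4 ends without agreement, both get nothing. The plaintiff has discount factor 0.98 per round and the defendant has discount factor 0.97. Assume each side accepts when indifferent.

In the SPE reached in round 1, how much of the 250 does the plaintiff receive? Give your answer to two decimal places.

14.63

Round 4 (the defendant proposes): rejection yields 0 for the plaintiff; the defendant offers 0 and keeps 250.
Round 3 (the plaintiff proposes): the defendant can get 250 next round, worth 0.97 × 250 = 242.5 now. The plaintiff offers 242.5 and keeps 250 − 242.5 = 7.5.
Round 2 (the defendant proposes): the plaintiff can get 7.5 next round, worth 0.98 × 7.5 = 7.35 now. The defendant offers 7.35 and keeps 250 − 7.35 = 242.65.
Round 1 (the plaintiff proposes): the defendant can get 242.65 next round, worth 0.97 × 242.65 = 235.3705 now; the plaintiff offers that and keeps 14.6295.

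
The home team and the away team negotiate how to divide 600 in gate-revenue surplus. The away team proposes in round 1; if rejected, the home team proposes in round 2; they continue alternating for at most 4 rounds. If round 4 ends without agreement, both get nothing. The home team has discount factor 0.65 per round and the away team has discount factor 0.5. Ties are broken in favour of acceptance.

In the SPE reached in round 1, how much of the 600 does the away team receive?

278.25

Round 4 (the home team proposes): rejection yields 0 for the away team; the home team offers 0 and keeps 600.
Round 3 (the away team proposes): the home team can get 600 next round, worth 0.65 × 600 = 390 now; the away team offers that and keeps 210.
Round 2 (the home team proposes): the away team can get 210 next round, worth 0.5 × 210 = 105 now, so the home team offers 105, keeping 495.
Round 1 (the away team proposes): the home team can get 495 next round, worth 0.65 × 495 = 321.75 now. The away team offers 321.75 and keeps 600 − 321.75 = 278.25.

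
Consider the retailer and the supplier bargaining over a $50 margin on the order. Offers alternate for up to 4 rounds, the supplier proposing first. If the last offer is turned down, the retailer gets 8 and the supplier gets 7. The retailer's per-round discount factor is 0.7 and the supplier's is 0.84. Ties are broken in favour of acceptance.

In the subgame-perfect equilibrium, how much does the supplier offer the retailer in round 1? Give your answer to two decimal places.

Round 4 (the retailer proposes): the supplier gets 7 if talks fail, so the retailer offers 7 and keeps 43.
Round 3 (the supplier proposes): the retailer can get 43 next round, worth 0.7 × 43 = 30.1 now, so the supplier offers 30.1, keeping 19.9.
Round 2 (the retailer proposes): the supplier can get 19.9 next round, worth 0.84 × 19.9 = 16.716 now, so the retailer offers 16.716, keeping 33.284.
Round 1 (the supplier proposes): the retailer can get 33.284 next round, worth 0.7 × 33.284 = 23.2988 now. The supplier offers 23.2988 and keeps 50 − 23.2988 = 26.7012.

23.30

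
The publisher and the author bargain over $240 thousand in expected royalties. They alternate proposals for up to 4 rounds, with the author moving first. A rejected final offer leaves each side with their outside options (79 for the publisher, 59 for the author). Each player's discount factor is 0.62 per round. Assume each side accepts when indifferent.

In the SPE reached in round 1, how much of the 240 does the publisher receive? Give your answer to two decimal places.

99.68

Round 4 (the publisher proposes): the author gets 59 if talks fail, so the publisher offers 59 and keeps 181.
Round 3 (the author proposes): the publisher can get 181 next round, worth 0.62 × 181 = 112.22 now, so the author offers 112.22, keeping 127.78.
Round 2 (the publisher proposes): the author can get 127.78 next round, worth 0.62 × 127.78 = 79.2236 now; the publisher offers that and keeps 160.7764.
Round 1 (the author proposes): the publisher can get 160.7764 next round, worth 0.62 × 160.7764 = 99.681368 now; the author offers that and keeps 140.318632.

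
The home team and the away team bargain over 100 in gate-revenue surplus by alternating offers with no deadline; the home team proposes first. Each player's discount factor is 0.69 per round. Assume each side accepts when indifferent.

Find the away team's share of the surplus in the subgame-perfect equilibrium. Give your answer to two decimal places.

When the home team proposes, the away team accepts any offer worth at least 0.69 times what the away team would get by proposing next round; and vice versa.
This gives x = 100 − 0.69y and y = 100 − 0.69x, where x and y are each side's share when it proposes.
Hence (1 − 0.69·0.69)x = 100(1 − 0.69), i.e. 0.5239·x = 31.
x ≈ 59.1716; the away team's share is 100 − x ≈ 40.8284.

40.83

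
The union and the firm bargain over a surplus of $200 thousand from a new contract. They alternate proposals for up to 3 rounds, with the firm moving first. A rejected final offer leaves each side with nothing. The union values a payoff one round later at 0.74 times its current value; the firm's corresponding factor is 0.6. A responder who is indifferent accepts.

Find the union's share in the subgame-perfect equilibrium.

Round 3 (the firm proposes): rejection yields 0 for the union; the firm offers 0 and keeps 200.
Round 2 (the union proposes): the firm can get 200 next round, worth 0.6 × 200 = 120 now; the union offers that and keeps 80.
Round 1 (the firm proposes): the union can get 80 next round, worth 0.74 × 80 = 59.2 now; the firm offers that and keeps 140.8.

59.2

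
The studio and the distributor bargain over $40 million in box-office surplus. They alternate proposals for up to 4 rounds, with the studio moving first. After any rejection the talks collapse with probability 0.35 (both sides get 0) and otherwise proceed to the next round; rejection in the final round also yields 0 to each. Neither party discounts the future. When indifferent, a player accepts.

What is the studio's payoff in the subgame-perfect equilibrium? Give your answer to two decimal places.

19.92

Round 4 (the distributor proposes): the studio will accept anything ≥ 0, so the distributor offers 0 and keeps 40.
Round 3 (the studio proposes): rejecting gives the distributor an expected 0.65 × 40 = 26, so the studio offers 26, keeping 14.
Round 2 (the distributor proposes): rejecting gives the studio an expected 0.65 × 14 = 9.1; the distributor offers that and keeps 30.9.
Round 1 (the studio proposes): rejecting gives the distributor an expected 0.65 × 30.9 = 20.085, so the studio offers 20.085, keeping 19.915.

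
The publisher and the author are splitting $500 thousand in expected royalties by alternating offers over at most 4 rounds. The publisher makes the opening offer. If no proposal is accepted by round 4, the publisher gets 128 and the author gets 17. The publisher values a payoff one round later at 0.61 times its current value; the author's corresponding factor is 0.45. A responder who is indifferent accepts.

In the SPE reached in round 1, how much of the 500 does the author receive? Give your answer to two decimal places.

Round 4 (the author proposes): the publisher gets 128 if talks fail, so the author offers 128 and keeps 372.
Round 3 (the publisher proposes): the author can get 372 next round, worth 0.45 × 372 = 167.4 now, so the publisher offers 167.4, keeping 332.6.
Round 2 (the author proposes): the publisher can get 332.6 next round, worth 0.61 × 332.6 = 202.886 now, so the author offers 202.886, keeping 297.114.
Round 1 (the publisher proposes): the author can get 297.114 next round, worth 0.45 × 297.114 = 133.7013 now; the publisher offers that and keeps 366.2987.

133.70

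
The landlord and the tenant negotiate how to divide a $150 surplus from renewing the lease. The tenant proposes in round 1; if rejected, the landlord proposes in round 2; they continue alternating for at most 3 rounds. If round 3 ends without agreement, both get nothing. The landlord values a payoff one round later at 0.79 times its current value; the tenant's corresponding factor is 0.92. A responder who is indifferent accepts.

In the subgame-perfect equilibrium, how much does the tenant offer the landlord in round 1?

Round 3 (the tenant proposes): rejection yields 0 for the landlord; the tenant offers 0 and keeps 150.
Round 2 (the landlord proposes): the tenant can get 150 next round, worth 0.92 × 150 = 138 now. The landlord offers 138 and keeps 150 − 138 = 12.
Round 1 (the tenant proposes): the landlord can get 12 next round, worth 0.79 × 12 = 9.48 now. The tenant offers 9.48 and keeps 150 − 9.48 = 140.52.

9.48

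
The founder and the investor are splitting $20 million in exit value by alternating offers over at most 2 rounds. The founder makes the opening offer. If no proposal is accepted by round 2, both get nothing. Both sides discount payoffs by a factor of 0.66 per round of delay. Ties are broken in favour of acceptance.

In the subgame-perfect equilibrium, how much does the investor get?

13.2

Round 2 (the investor proposes): rejection yields 0 for the founder; the investor offers 0 and keeps 20.
Round 1 (the founder proposes): the investor can get 20 next round, worth 0.66 × 20 = 13.2 now; the founder offers that and keeps 6.8.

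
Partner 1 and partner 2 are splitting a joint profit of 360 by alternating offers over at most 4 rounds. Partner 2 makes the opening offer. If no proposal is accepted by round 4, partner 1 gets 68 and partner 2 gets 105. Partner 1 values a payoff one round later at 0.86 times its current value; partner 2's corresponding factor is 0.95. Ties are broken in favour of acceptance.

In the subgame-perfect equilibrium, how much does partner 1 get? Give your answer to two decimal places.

Round 4 (partner 1 proposes): partner 2 gets 105 if talks fail, so partner 1 offers 105 and keeps 255.
Round 3 (partner 2 proposes): partner 1 can get 255 next round, worth 0.86 × 255 = 219.3 now. Partner 2 offers 219.3 and keeps 360 − 219.3 = 140.7.
Round 2 (partner 1 proposes): partner 2 can get 140.7 next round, worth 0.95 × 140.7 = 133.665 now, so partner 1 offers 133.665, keeping 226.335.
Round 1 (partner 2 proposes): partner 1 can get 226.335 next round, worth 0.86 × 226.335 = 194.6481 now; partner 2 offers that and keeps 165.3519.

194.65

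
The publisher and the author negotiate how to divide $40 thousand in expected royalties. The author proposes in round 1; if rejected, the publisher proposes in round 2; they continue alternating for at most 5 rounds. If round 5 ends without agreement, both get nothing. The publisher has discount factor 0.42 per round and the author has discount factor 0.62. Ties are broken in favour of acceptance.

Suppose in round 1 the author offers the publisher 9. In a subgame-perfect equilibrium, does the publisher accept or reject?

Accept

Round 5 (the author proposes): the publisher will accept anything ≥ 0, so the author offers 0 and keeps 40.
Round 4 (the publisher proposes): the author can get 40 next round, worth 0.62 × 40 = 24.8 now. The publisher offers 24.8 and keeps 40 − 24.8 = 15.2.
Round 3 (the author proposes): the publisher can get 15.2 next round, worth 0.42 × 15.2 = 6.384 now. The author offers 6.384 and keeps 40 − 6.384 = 33.616.
Round 2 (the publisher proposes): the author can get 33.616 next round, worth 0.62 × 33.616 = 20.84192 now, so the publisher offers 20.84192, keeping 19.15808.
So by rejecting in round 1, the publisher gets 19.15808 next round, worth 0.42 × 19.15808 = 8.0463936 now.
Offer 9 ≥ 8.0463936, so the publisher accepts.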